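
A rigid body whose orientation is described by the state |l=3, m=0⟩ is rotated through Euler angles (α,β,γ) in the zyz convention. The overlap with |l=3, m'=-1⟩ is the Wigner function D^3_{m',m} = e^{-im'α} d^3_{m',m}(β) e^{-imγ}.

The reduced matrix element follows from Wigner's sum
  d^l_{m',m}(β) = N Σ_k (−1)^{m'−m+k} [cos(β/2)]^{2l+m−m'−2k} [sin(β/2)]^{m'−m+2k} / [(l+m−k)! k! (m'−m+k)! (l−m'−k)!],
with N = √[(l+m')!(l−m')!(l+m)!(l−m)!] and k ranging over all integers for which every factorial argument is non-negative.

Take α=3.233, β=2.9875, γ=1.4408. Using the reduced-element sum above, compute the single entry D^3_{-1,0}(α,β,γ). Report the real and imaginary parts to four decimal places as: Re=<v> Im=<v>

First d^3_{-1,0}(β=2.9875), then the phase factors e^{-i(-1)α} and e^{-i(0)γ}:
Half-angle: c=0.076970, s=0.997033. N=√(2·24·6·6)=41.569219
Admissible k: 1..3 (factorial args all ≥0)
  k=1: (−1)^0·41.5692/(12)·0.0770^5·0.9970^1 = +0.000009
  k=2: (−1)^1·41.5692/(4)·0.0770^3·0.9970^3 = -0.004697
  k=3: (−1)^2·41.5692/(12)·0.0770^1·0.9970^5 = +0.262701
d^3_{-1,0}(2.9875) = +0.000009 -0.004697 +0.262701 = +0.258013
Phases: e^{-i·(-1)·3.233}=-0.995825-0.091280i, e^{-i·(0)·1.4408}=+1.000000+0.000000i ⇒ D=-0.256936-0.023551i

Re=-0.2569 Im=-0.0236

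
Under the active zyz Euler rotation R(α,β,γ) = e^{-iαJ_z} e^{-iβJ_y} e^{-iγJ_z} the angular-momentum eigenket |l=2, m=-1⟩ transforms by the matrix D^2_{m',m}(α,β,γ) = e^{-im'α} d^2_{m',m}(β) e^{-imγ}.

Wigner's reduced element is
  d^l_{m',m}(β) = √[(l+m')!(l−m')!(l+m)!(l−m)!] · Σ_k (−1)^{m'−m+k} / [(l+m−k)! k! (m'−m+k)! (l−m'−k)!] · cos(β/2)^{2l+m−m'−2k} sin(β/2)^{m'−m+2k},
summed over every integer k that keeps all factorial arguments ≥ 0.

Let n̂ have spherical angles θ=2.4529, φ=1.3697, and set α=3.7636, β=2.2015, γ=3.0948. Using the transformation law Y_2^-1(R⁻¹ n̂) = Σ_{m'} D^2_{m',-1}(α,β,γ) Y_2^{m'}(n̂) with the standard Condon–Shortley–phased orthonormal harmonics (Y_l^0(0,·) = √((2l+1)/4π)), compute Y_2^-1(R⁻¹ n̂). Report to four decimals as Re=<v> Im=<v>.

Re=-0.0560 Im=-0.0238

Need the full column D^2_{m',-1} for m'=−2..2 at α=3.7636, β=2.2015, γ=3.0948.
cos(β/2)=0.452928, sin(β/2)=0.891547
d^2_{-2,-1}: single k=1 term ⇒ +0.165676;  D = -0.060463-0.154250i
d^2_{-1,-1}: k∈[0..1] ⇒ +0.042084 -0.489179 = -0.447095;  D = -0.375146-0.243226i
d^2_{0,-1}: k∈[0..1] ⇒ -0.202911 +0.786208 = +0.583297;  D = -0.582658+0.027284i
d^2_{1,-1}: k∈[0..1] ⇒ +0.489179 -0.631797 = -0.142618;  D = -0.111893+0.088430i
d^2_{2,-1}: single k=0 term ⇒ -0.641936;  D = +0.177396-0.616938i
Y_2^{m'}(θ=2.4529,φ=1.3697) and Σ D·Y over m':
  (-0.0605-0.1542i)·(-0.1436-0.0611i)  (-0.3751-0.2432i)·(-0.0757+0.3714i)  (-0.5827+0.0273i)·(+0.2486+0.0000i)  (-0.1119+0.0884i)·(+0.0757+0.3714i)  (+0.1774-0.6169i)·(-0.1436+0.0611i)
Y_2^-1(R⁻¹ n̂) = -0.055966-0.023765i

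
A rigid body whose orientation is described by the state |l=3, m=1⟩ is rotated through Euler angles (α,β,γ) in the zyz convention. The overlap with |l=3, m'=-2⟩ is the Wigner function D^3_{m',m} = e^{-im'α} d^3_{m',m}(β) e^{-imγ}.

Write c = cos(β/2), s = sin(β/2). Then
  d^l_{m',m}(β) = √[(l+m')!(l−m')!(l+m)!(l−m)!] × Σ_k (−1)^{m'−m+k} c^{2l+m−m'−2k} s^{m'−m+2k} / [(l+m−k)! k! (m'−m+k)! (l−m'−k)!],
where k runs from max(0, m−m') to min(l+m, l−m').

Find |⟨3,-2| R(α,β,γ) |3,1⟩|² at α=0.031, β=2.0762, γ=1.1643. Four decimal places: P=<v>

P=0.0539

D^3_{-2,1}(0.031,2.0762,1.1643) = e^{-i·-2·0.031}·d^3_{-2,1}(2.0762)·e^{-i·1·1.1643}. Compute d first:
With c≡cos(β/2)=0.507858 and s≡sin(β/2)=0.861441, N=[1·120·24·2]^{1/2}=75.894664
The bounds max(0,m−m')=3 and min(l+m,l−m')=4 give 2 terms
  k=3: (−1)^0·75.8947/(12)·0.5079^3·0.8614^3 = +0.529582
  k=4: (−1)^1·75.8947/(24)·0.5079^1·0.8614^5 = -0.761850
d^3_{-2,1}(2.0762) = +0.529582 -0.761850 = -0.232268
|D^3_{-2,1}|² = |d^3_{-2,1}(β)|² = (-0.232268)² = 0.053949 (the z-rotation phases have unit modulus)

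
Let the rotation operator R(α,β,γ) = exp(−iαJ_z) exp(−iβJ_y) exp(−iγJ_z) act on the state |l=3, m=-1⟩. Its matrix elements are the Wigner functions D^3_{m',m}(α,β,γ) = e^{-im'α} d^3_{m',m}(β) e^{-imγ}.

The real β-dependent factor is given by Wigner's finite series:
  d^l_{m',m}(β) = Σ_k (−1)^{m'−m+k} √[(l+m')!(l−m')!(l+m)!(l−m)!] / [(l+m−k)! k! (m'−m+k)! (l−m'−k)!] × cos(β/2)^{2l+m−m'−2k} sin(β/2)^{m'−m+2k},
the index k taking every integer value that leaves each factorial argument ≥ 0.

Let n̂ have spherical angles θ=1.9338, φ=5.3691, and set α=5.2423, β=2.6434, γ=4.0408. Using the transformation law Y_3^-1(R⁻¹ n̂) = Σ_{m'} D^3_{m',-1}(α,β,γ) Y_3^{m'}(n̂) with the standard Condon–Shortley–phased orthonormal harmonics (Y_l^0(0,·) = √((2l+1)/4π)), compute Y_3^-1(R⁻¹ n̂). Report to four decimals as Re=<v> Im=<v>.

Re=0.1846 Im=0.3459

Need the full column D^3_{m',-1} for m'=−3..3 at α=5.2423, β=2.6434, γ=4.0408.
cos(β/2)=0.246528, sin(β/2)=0.969136
d^3_{-3,-1}: single k=2 term ⇒ +0.013436;  D = +0.008160+0.010675i
d^3_{-2,-1}: k∈[1..2] ⇒ +0.002791 -0.086255 = -0.083464;  D = +0.031596-0.077253i
d^3_{-1,-1}: k∈[0..2] ⇒ +0.000224 -0.027754 +0.321679 = +0.294150;  D = -0.291202+0.041535i
d^3_{0,-1}: k∈[0..2] ⇒ -0.003057 +0.141731 -0.730096 = -0.591422;  D = +0.368001+0.462985i
d^3_{1,-1}: k∈[0..2] ⇒ +0.020816 -0.428906 +0.828528 = +0.420438;  D = +0.151761-0.392093i
d^3_{2,-1}: k∈[0..1] ⇒ -0.086255 +0.666484 = +0.580229;  D = +0.572761-0.092793i
d^3_{3,-1}: single k=0 term ⇒ +0.207643;  D = +0.132257+0.160074i
Y_3^{m'}(θ=1.9338,φ=5.3691) and Σ D·Y over m':
  (+0.0082+0.0107i)·(-0.3140+0.1325i)  (+0.0316-0.0773i)·(+0.0807-0.3067i)  (-0.2912+0.0415i)·(-0.0682-0.0884i)  (+0.3680+0.4630i)·(+0.3140+0.0000i)  (+0.1518-0.3921i)·(+0.0682-0.0884i)  (+0.5728-0.0928i)·(+0.0807+0.3067i)  (+0.1323+0.1601i)·(+0.3140+0.1325i)
Y_3^-1(R⁻¹ n̂) = +0.184638+0.345914i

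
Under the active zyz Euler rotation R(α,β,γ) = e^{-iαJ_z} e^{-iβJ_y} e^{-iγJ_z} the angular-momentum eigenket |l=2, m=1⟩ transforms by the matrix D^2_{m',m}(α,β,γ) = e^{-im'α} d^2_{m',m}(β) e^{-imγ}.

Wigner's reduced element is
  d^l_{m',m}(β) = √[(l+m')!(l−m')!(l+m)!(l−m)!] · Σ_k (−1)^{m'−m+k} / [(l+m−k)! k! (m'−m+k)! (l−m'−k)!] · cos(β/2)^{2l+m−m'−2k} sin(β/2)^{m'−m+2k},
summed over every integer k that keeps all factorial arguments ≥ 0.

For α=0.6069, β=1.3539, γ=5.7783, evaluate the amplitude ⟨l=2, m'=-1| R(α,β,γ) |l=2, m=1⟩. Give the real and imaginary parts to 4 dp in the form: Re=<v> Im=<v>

Re=0.2487 Im=0.5032

D^2_{-1,1}(0.6069,1.3539,5.7783) = e^{-i·-1·0.6069}·d^2_{-1,1}(1.3539)·e^{-i·1·5.7783}. Compute d first:
c=cos(1.3539/2)=0.779487, s=sin(1.3539/2)=0.626419; N=√[1·6·6·1]=6.000000
Admissible k: 2..3 (factorial args all ≥0)
  k=2: (−1)^0·6.0000/(2)·0.7795^2·0.6264^2 = +0.715267
  k=3: (−1)^1·6.0000/(6)·0.7795^0·0.6264^4 = -0.153978
d^2_{-1,1}(1.3539) = +0.715267 -0.153978 = +0.561289
D = (+0.821420+0.570324i)·(+0.561289)·(+0.875230+0.483707i) = +0.248686+0.503191i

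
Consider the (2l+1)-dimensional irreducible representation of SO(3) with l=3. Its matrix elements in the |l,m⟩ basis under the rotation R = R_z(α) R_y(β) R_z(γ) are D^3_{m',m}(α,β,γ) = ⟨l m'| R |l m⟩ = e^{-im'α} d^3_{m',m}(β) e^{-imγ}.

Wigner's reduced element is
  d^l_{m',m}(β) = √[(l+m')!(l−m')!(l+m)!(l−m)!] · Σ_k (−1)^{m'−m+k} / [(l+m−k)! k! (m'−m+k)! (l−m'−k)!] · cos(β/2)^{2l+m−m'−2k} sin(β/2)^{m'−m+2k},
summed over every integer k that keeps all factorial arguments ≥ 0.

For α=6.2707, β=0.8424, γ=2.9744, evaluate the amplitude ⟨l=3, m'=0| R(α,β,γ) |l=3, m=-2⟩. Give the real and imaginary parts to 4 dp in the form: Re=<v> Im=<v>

Re=0.4795 Im=-0.1666

Split into d^3_{0,-2}(β=0.8424) × two z-phases.
Half-angle: c=0.912599, s=0.408856. N=√(6·6·1·120)=65.726707
k∈{0,1} keeps every argument non-negative
  k=0: (−1)^2·65.7267/(12)·0.9126^4·0.4089^2 = +0.635069
  k=1: (−1)^3·65.7267/(12)·0.9126^2·0.4089^4 = -0.127468
d^3_{0,-2}(0.8424) = +0.635069 -0.127468 = +0.507601
Phases: e^{-i·(0)·6.2707}=+1.000000+0.000000i, e^{-i·(-2)·2.9744}=+0.944612-0.328189i ⇒ D=+0.479486-0.166589i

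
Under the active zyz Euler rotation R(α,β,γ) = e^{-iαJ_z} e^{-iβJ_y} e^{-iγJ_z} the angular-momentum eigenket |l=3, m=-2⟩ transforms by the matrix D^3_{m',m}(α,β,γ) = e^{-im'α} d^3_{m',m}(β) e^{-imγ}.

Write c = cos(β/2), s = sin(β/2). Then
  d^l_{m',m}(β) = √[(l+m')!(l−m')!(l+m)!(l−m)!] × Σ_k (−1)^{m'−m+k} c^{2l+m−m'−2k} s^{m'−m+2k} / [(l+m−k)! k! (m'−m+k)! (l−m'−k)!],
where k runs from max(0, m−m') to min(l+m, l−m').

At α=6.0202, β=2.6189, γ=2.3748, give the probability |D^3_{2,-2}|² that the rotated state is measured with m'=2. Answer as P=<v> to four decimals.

P=0.2726

Split into d^3_{2,-2}(β=2.6189) × two z-phases.
c=cos(2.6189/2)=0.258381, s=sin(2.6189/2)=0.966043; N=√[120·1·1·120]=120.000000
k∈{0,1} keeps every argument non-negative
  k=0: (−1)^4·120.0000/(24)·0.2584^2·0.9660^4 = +0.290722
  k=1: (−1)^5·120.0000/(120)·0.2584^0·0.9660^6 = -0.812791
d^3_{2,-2}(2.6189) = +0.290722 -0.812791 = -0.522068
|D^3_{2,-2}|² = |d^3_{2,-2}(β)|² = (-0.522068)² = 0.272555 (the z-rotation phases have unit modulus)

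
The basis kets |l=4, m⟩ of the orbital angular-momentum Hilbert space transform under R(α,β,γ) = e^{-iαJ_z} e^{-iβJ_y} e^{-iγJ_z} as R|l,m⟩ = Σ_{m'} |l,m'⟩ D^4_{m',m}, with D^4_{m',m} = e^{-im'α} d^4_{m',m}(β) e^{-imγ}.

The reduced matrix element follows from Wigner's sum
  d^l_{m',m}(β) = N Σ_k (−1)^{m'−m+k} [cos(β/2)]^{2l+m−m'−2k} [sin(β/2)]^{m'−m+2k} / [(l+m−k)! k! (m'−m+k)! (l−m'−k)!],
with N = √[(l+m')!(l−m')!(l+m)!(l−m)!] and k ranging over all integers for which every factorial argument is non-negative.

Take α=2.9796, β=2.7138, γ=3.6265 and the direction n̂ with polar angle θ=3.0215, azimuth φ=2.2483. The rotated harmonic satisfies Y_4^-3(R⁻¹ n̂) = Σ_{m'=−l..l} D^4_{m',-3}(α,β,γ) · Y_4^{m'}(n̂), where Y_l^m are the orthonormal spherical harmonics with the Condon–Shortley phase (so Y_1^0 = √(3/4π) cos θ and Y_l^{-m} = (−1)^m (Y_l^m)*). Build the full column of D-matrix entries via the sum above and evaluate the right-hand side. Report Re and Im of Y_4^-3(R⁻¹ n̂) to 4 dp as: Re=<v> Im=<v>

Need the full column D^4_{m',-3} for m'=−4..4 at α=2.9796, β=2.7138, γ=3.6265.
cos(β/2)=0.212269, sin(β/2)=0.977211
d^4_{-4,-3}: single k=1 term ⇒ +0.000054;  D = -0.000037-0.000039i
d^4_{-3,-3}: k∈[0..1] ⇒ +0.000004 -0.000611 = -0.000607;  D = -0.000344-0.000501i
d^4_{-2,-3}: k∈[0..1] ⇒ -0.000071 +0.004514 = +0.004443;  D = -0.001893-0.004020i
d^4_{-1,-3}: k∈[0..1] ⇒ +0.000693 -0.024492 = -0.023798;  D = -0.006533-0.022884i
d^4_{0,-3}: k∈[0..1] ⇒ -0.004758 +0.100848 = +0.096089;  D = -0.011128-0.095443i
d^4_{1,-3}: k∈[0..1] ⇒ +0.024492 -0.311440 = -0.286948;  D = +0.013172-0.286646i
d^4_{2,-3}: k∈[0..1] ⇒ -0.095673 +0.675881 = +0.580208;  D = +0.119764-0.567713i
d^4_{3,-3}: k∈[0..1] ⇒ +0.274664 -0.831587 = -0.556923;  D = +0.201342-0.519254i
d^4_{4,-3}: single k=0 term ⇒ -0.510918;  D = -0.259121+0.440333i
Y_4^{m'}(θ=3.0215,φ=2.2483) and Σ D·Y over m':
  (-0.0000-0.0000i)·(-0.0001-0.0000i)  (-0.0003-0.0005i)·(-0.0019+0.0010i)  (-0.0019-0.0040i)·(-0.0061+0.0277i)  (-0.0065-0.0229i)·(+0.1375+0.1710i)  (-0.0111-0.0954i)·(+0.7863+0.0000i)  (+0.0132-0.2866i)·(-0.1375+0.1710i)  (+0.1198-0.5677i)·(-0.0061-0.0277i)  (+0.2013-0.5193i)·(+0.0019+0.0010i)  (-0.2591+0.4403i)·(-0.0001+0.0000i)
Y_4^-3(R⁻¹ n̂) = +0.026031-0.038379i

Re=0.0260 Im=-0.0384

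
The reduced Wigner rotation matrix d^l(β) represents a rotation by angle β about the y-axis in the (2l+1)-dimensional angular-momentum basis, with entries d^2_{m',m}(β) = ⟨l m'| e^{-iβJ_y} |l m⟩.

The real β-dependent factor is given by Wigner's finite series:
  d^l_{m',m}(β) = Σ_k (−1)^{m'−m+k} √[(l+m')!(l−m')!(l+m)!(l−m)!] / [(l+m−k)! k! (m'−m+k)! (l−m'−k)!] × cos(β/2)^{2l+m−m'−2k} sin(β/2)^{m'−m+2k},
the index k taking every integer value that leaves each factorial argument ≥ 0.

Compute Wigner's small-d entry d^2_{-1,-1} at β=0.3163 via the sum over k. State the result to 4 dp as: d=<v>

d=0.8784

d^2_{-1,-1}(β=0.3163) via Wigner's sum:
c=cos(0.3163/2)=0.987520, s=sin(0.3163/2)=0.157492; N=√[1·6·1·6]=6.000000
The bounds max(0,m−m')=0 and min(l+m,l−m')=1 give 2 terms
  k=0: (−1)^0·6.0000/(6)·0.9875^4·0.1575^0 = +0.951008
  k=1: (−1)^1·6.0000/(2)·0.9875^2·0.1575^2 = -0.072565
d^2_{-1,-1}(0.3163) = +0.951008 -0.072565 = +0.878443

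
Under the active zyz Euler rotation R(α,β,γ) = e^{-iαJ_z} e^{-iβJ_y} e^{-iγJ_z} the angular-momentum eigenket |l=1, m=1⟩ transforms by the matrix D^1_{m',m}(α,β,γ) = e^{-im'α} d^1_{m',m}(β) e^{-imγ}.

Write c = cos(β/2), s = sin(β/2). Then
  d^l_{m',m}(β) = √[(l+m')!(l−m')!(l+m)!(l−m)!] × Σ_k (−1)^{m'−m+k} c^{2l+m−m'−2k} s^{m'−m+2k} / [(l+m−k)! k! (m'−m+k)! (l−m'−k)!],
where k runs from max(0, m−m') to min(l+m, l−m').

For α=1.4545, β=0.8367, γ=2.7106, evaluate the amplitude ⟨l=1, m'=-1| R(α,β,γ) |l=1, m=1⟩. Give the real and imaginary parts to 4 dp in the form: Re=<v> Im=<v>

Re=0.0511 Im=-0.1569

First d^1_{-1,1}(β=0.8367), then the phase factors e^{-i(-1)α} and e^{-i(1)γ}:
Half-angle: c=0.913761, s=0.406253. N=√(1·2·2·1)=2.000000
Admissible k: 2..2 (factorial args all ≥0)
  k=2: (−1)^0·2.0000/(2)·0.9138^0·0.4063^2 = +0.165042
d^1_{-1,1}(0.8367) = +0.165042
D = (+0.116034+0.993245i)·(+0.165042)·(-0.908551-0.417773i) = +0.051085-0.156937i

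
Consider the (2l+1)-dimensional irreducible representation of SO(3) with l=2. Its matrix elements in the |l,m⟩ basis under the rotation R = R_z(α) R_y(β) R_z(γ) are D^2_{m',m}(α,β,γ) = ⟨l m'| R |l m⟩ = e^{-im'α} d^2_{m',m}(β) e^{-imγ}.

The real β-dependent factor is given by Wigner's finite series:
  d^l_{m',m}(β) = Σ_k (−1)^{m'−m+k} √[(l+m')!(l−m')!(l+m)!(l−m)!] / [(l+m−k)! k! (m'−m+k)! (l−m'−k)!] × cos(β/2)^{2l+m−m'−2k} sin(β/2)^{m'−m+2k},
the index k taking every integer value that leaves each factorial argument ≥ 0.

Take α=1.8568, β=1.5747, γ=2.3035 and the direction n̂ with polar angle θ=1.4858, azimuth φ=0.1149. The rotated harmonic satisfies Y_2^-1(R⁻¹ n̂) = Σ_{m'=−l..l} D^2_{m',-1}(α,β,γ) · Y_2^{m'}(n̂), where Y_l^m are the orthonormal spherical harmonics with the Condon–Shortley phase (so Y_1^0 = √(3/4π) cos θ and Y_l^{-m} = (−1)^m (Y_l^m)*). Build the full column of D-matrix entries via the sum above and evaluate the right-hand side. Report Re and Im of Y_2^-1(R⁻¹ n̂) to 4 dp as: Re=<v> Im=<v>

Re=0.0884 Im=0.0945

Need the full column D^2_{m',-1} for m'=−2..2 at α=1.8568, β=1.5747, γ=2.3035.
cos(β/2)=0.705725, sin(β/2)=0.708486
d^2_{-2,-1}: single k=1 term ⇒ +0.498044;  D = +0.480517-0.130964i
d^2_{-1,-1}: k∈[0..1] ⇒ +0.248052 -0.749989 = -0.501937;  D = +0.263249+0.427364i
d^2_{0,-1}: k∈[0..1] ⇒ -0.609977 +0.614758 = +0.004781;  D = -0.003198+0.003554i
d^2_{1,-1}: k∈[0..1] ⇒ +0.749989 -0.251956 = +0.498033;  D = +0.449165+0.215146i
d^2_{2,-1}: single k=0 term ⇒ -0.501948;  D = -0.080314+0.495481i
Y_2^{m'}(θ=1.4858,φ=0.1149) and Σ D·Y over m':
  (+0.4805-0.1310i)·(+0.3734-0.0874i)  (+0.2632+0.4274i)·(+0.0649-0.0075i)  (-0.0032+0.0036i)·(-0.3086+0.0000i)  (+0.4492+0.2151i)·(-0.0649-0.0075i)  (-0.0803+0.4955i)·(+0.3734+0.0874i)
Y_2^-1(R⁻¹ n̂) = +0.088449+0.094466i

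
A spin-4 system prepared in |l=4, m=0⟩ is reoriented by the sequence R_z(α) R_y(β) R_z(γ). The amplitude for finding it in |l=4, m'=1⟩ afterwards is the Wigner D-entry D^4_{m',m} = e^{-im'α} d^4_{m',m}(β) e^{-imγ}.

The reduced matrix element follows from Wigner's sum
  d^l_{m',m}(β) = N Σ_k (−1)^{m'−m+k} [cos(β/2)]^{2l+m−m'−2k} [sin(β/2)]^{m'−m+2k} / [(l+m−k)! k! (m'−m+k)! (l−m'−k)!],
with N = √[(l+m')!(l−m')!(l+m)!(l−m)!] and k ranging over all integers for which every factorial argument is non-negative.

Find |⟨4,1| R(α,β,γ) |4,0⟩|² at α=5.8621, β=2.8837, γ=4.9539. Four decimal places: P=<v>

D^4_{1,0}(5.8621,2.8837,4.9539) = e^{-i·1·5.8621}·d^4_{1,0}(2.8837)·e^{-i·0·4.9539}. Compute d first:
With c≡cos(β/2)=0.128589 and s≡sin(β/2)=0.991698, N=[120·6·24·24]^{1/2}=643.987578
k∈{0,1,2,3} keeps every argument non-negative
  k=0: (−1)^1·643.9876/(144)·0.1286^7·0.9917^1 = -0.000003
  k=1: (−1)^2·643.9876/(24)·0.1286^5·0.9917^3 = +0.000920
  k=2: (−1)^3·643.9876/(24)·0.1286^3·0.9917^5 = -0.054724
  k=3: (−1)^4·643.9876/(144)·0.1286^1·0.9917^7 = +0.542470
d^4_{1,0}(2.8837) = -0.000003 +0.000920 -0.054724 +0.542470 = +0.488663
|D^4_{1,0}|² = |d^4_{1,0}(β)|² = (+0.488663)² = 0.238792 (the z-rotation phases have unit modulus)

P=0.2388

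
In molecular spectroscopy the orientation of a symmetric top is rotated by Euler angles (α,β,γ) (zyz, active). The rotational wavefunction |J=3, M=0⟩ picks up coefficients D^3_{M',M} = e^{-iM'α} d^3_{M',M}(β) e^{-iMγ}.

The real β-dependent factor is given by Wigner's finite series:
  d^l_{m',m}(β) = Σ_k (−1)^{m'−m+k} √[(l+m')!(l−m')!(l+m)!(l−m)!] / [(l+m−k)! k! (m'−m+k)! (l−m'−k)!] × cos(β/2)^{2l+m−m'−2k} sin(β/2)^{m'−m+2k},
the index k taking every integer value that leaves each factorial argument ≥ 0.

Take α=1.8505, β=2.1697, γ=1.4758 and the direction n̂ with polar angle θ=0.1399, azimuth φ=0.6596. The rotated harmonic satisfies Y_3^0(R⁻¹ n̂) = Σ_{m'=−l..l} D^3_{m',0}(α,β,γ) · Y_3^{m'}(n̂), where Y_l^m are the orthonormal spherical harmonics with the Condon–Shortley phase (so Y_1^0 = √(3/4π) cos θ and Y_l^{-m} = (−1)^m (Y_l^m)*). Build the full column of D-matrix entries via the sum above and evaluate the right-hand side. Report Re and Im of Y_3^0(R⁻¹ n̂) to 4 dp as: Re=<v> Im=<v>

Need the full column D^3_{m',0} for m'=−3..3 at α=1.8505, β=2.1697, γ=1.4758.
cos(β/2)=0.467045, sin(β/2)=0.884233
d^3_{-3,0}: single k=3 term ⇒ +0.314987;  D = +0.234366-0.210451i
d^3_{-2,0}: k∈[2..3] ⇒ +0.203765 -0.730376 = -0.526610;  D = +0.446339+0.279464i
d^3_{-1,0}: k∈[1..3] ⇒ +0.068070 -0.731964 +0.874549 = +0.210655;  D = -0.058156+0.202468i
d^3_{0,0}: k∈[0..3] ⇒ +0.010379 -0.334821 +1.200130 -0.477971 = +0.397717;  D = +0.397717+0.000000i
d^3_{1,0}: k∈[0..2] ⇒ -0.068070 +0.731964 -0.874549 = -0.210655;  D = +0.058156+0.202468i
d^3_{2,0}: k∈[0..1] ⇒ +0.203765 -0.730376 = -0.526610;  D = +0.446339-0.279464i
d^3_{3,0}: single k=0 term ⇒ -0.314987;  D = -0.234366-0.210451i
Y_3^{m'}(θ=0.1399,φ=0.6596) and Σ D·Y over m':
  (+0.2344-0.2105i)·(-0.0004-0.0010i)  (+0.4463+0.2795i)·(+0.0049-0.0191i)  (-0.0582+0.2025i)·(+0.1390-0.1078i)  (+0.3977+0.0000i)·(+0.7031+0.0000i)  (+0.0582+0.2025i)·(-0.1390-0.1078i)  (+0.4463-0.2795i)·(+0.0049+0.0191i)  (-0.2344-0.2105i)·(+0.0004-0.0010i)
Y_3^0(R⁻¹ n̂) = +0.321504+0.000000i

Re=0.3215 Im=0.0000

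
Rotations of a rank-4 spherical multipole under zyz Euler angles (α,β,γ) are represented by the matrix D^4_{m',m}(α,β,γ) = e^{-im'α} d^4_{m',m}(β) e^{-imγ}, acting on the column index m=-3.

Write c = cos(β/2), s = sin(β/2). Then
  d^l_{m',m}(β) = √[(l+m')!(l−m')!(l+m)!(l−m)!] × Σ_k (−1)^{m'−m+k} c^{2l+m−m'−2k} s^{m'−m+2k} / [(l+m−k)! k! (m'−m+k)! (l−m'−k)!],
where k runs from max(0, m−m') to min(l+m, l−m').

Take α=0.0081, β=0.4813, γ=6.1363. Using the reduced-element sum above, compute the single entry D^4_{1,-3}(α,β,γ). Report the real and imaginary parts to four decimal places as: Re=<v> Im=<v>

Re=0.0330 Im=-0.0159

D^4_{1,-3}(0.0081,0.4813,6.1363) = e^{-i·1·0.0081}·d^4_{1,-3}(0.4813)·e^{-i·-3·6.1363}. Compute d first:
With c≡cos(β/2)=0.971183 and s≡sin(β/2)=0.238334, N=[120·6·1·5040]^{1/2}=1904.940944
k∈{0,1} keeps every argument non-negative
  k=0: (−1)^4·1904.9409/(144)·0.9712^4·0.2383^4 = +0.037972
  k=1: (−1)^5·1904.9409/(240)·0.9712^2·0.2383^6 = -0.001372
d^4_{1,-3}(0.4813) = +0.037972 -0.001372 = +0.036600
D = (+0.999967-0.008100i)·(+0.036600)·(+0.904472-0.426533i) = +0.032976-0.015879i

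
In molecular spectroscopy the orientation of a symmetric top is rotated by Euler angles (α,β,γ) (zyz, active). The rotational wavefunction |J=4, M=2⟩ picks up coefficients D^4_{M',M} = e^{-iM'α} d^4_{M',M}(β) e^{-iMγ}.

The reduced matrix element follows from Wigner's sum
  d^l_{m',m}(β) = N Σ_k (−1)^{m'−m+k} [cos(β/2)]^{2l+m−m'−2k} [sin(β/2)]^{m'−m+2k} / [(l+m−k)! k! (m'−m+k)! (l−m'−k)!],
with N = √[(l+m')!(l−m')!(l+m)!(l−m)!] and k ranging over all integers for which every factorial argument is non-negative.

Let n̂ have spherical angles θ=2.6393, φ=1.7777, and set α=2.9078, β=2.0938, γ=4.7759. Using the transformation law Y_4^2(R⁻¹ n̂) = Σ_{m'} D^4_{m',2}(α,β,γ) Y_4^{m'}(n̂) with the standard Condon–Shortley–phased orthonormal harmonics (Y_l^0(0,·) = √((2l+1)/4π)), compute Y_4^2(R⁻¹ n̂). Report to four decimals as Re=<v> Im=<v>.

Re=-0.0925 Im=0.3308

Need the full column D^4_{m',2} for m'=−4..4 at α=2.9078, β=2.0938, γ=4.7759.
cos(β/2)=0.500258, sin(β/2)=0.865877
d^4_{-4,2}: single k=6 term ⇒ +0.558088;  D = -0.271765+0.487448i
d^4_{-3,2}: k∈[5..6] ⇒ +0.683985 -0.683046 = +0.000939;  D = +0.000635-0.000692i
d^4_{-2,2}: k∈[4..6] ⇒ +0.528068 -1.265624 +0.315972 = -0.421584;  D = +0.349227-0.236164i
d^4_{-1,2}: k∈[3..5] ⇒ +0.287642 -1.292610 +0.774501 = -0.230467;  D = -0.215627+0.081363i
d^4_{0,2}: k∈[2..4] ⇒ +0.111480 -0.890613 +1.000564 = +0.221430;  D = -0.219647+0.028051i
d^4_{1,2}: k∈[1..3] ⇒ +0.028804 -0.431462 +0.861740 = +0.459081;  D = +0.456467+0.048923i
d^4_{2,2}: k∈[0..2] ⇒ +0.003922 -0.141012 +0.528068 = +0.390979;  D = -0.368524-0.130594i
d^4_{3,2}: k∈[0..1] ⇒ -0.025402 +0.228308 = +0.202906;  D = +0.170348+0.110238i
d^4_{4,2}: single k=0 term ⇒ +0.062180;  D = -0.042957-0.044957i
Y_4^{m'}(θ=2.6393,φ=1.7777) and Σ D·Y over m':
  (-0.2718+0.4874i)·(+0.0161-0.0175i)  (+0.0006-0.0007i)·(-0.0712-0.0996i)  (+0.3492-0.2362i)·(-0.3108+0.1365i)  (-0.2156+0.0814i)·(+0.0975+0.4645i)  (-0.2196+0.0281i)·(+0.0644+0.0000i)  (+0.4565+0.0489i)·(-0.0975+0.4645i)  (-0.3685-0.1306i)·(-0.3108-0.1365i)  (+0.1703+0.1102i)·(+0.0712-0.0996i)  (-0.0430-0.0450i)·(+0.0161+0.0175i)
Y_4^2(R⁻¹ n̂) = -0.092546+0.330770i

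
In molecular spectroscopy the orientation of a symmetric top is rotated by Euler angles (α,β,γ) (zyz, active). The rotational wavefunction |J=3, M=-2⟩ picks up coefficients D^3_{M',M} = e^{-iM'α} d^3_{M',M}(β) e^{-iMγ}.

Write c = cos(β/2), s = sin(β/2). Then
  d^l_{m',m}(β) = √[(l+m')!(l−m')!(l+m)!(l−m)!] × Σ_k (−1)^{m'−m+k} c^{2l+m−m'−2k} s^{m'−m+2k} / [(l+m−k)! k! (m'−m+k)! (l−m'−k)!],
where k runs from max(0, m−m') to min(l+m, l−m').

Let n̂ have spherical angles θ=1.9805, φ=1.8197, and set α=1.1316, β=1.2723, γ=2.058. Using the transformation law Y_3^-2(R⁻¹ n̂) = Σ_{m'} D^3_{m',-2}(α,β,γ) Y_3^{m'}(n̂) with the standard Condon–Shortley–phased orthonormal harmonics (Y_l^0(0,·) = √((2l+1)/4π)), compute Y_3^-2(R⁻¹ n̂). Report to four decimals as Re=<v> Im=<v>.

Need the full column D^3_{m',-2} for m'=−3..3 at α=1.1316, β=1.2723, γ=2.058.
cos(β/2)=0.804389, sin(β/2)=0.594103
d^3_{-3,-2}: single k=1 term ⇒ +0.490081;  D = +0.164905+0.461504i
d^3_{-2,-2}: k∈[0..1] ⇒ +0.270892 -0.738853 = -0.467960;  D = -0.465805-0.044862i
d^3_{-1,-2}: k∈[0..1] ⇒ -0.632692 +0.690261 = +0.057569;  D = +0.029362-0.049519i
d^3_{0,-2}: k∈[0..1] ⇒ +0.809373 -0.441509 = +0.367864;  D = -0.206614-0.304359i
d^3_{1,-2}: k∈[0..1] ⇒ -0.690261 +0.188267 = -0.501994;  D = +0.495805-0.078585i
d^3_{2,-2}: k∈[0..1] ⇒ +0.403041 -0.043971 = +0.359069;  D = -0.099922+0.344886i
d^3_{3,-2}: single k=0 term ⇒ -0.145831;  D = -0.109521-0.096290i
Y_3^{m'}(θ=1.9805,φ=1.8197) and Σ D·Y over m':
  (+0.1649+0.4615i)·(+0.2187+0.2363i)  (-0.4658-0.0449i)·(+0.3009-0.1635i)  (+0.0294-0.0495i)·(+0.0151+0.0594i)  (-0.2066-0.3044i)·(+0.3280+0.0000i)  (+0.4958-0.0786i)·(-0.0151+0.0594i)  (-0.0999+0.3449i)·(+0.3009+0.1635i)  (-0.1095-0.0963i)·(-0.2187+0.2363i)
Y_3^-2(R⁻¹ n̂) = -0.327479+0.216978i

Re=-0.3275 Im=0.2170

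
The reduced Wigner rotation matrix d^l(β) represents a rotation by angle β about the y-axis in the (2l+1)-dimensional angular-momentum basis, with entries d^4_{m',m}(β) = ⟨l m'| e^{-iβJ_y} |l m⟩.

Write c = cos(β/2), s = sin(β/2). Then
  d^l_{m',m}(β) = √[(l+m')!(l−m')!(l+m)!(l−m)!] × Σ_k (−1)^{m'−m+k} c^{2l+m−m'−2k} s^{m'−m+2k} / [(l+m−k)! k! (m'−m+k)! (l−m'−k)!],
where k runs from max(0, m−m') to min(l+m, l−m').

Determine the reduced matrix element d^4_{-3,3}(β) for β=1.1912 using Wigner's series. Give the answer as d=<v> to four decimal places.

d^4_{-3,3}(β=1.1912) via Wigner's sum:
c=cos(1.1912/2)=0.827812, s=sin(1.1912/2)=0.561006; N=√[1·5040·5040·1]=5040.000000
The bounds max(0,m−m')=6 and min(l+m,l−m')=7 give 2 terms
  k=6: (−1)^0·5040.0000/(720)·0.8278^2·0.5610^6 = +0.149542
  k=7: (−1)^1·5040.0000/(5040)·0.8278^0·0.5610^8 = -0.009812
d^4_{-3,3}(1.1912) = +0.149542 -0.009812 = +0.139731

d=0.1397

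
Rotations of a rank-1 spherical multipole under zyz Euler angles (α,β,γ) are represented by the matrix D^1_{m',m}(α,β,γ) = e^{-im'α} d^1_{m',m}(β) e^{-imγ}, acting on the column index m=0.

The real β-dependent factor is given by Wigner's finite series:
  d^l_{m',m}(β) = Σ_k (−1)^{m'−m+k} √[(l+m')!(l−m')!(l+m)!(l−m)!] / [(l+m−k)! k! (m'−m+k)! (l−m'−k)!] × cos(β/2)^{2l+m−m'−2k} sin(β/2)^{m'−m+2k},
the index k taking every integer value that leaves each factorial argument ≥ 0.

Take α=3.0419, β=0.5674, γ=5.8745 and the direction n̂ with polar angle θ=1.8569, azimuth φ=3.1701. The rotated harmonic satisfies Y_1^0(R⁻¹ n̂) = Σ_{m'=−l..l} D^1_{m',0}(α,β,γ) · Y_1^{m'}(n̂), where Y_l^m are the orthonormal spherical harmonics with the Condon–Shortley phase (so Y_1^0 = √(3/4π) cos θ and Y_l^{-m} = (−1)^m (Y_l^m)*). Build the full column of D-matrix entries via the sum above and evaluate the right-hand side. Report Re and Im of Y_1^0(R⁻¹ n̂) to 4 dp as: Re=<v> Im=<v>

Need the full column D^1_{m',0} for m'=−1..1 at α=3.0419, β=0.5674, γ=5.8745.
cos(β/2)=0.960026, sin(β/2)=0.279910
d^1_{-1,0}: single k=1 term ⇒ +0.380028;  D = -0.378141+0.037823i
d^1_{0,0}: k∈[0..1] ⇒ +0.921651 -0.078349 = +0.843301;  D = +0.843301+0.000000i
d^1_{1,0}: single k=0 term ⇒ -0.380028;  D = +0.378141+0.037823i
Y_1^{m'}(θ=1.8569,φ=3.1701) and Σ D·Y over m':
  (-0.3781+0.0378i)·(-0.3313+0.0094i)  (+0.8433+0.0000i)·(-0.1379+0.0000i)  (+0.3781+0.0378i)·(+0.3313+0.0094i)
Y_1^0(R⁻¹ n̂) = +0.133569+0.000000i

Re=0.1336 Im=0.0000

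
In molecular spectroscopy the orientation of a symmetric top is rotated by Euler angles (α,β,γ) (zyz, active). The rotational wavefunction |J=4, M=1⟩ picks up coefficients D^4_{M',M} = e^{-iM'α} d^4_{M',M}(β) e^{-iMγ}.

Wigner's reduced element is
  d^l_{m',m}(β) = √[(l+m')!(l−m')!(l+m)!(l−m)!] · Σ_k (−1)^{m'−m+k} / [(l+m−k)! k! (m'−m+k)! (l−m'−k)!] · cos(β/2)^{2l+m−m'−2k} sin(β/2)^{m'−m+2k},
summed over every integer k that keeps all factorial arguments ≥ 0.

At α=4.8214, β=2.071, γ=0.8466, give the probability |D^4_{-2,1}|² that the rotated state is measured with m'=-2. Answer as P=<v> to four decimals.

P=0.0681

D^4_{-2,1}(4.8214,2.071,0.8466) = e^{-i·-2·4.8214}·d^4_{-2,1}(2.071)·e^{-i·1·0.8466}. Compute d first:
With c≡cos(β/2)=0.510096 and s≡sin(β/2)=0.860118, N=[2·720·120·6]^{1/2}=1018.233765
Admissible k: 3..5 (factorial args all ≥0)
  k=3: (−1)^0·1018.2338/(72)·0.5101^5·0.8601^3 = +0.310776
  k=4: (−1)^1·1018.2338/(48)·0.5101^3·0.8601^5 = -1.325412
  k=5: (−1)^2·1018.2338/(240)·0.5101^1·0.8601^7 = +0.753690
d^4_{-2,1}(2.071) = +0.310776 -1.325412 +0.753690 = -0.260946
|D^4_{-2,1}|² = |d^4_{-2,1}(β)|² = (-0.260946)² = 0.068093 (the z-rotation phases have unit modulus)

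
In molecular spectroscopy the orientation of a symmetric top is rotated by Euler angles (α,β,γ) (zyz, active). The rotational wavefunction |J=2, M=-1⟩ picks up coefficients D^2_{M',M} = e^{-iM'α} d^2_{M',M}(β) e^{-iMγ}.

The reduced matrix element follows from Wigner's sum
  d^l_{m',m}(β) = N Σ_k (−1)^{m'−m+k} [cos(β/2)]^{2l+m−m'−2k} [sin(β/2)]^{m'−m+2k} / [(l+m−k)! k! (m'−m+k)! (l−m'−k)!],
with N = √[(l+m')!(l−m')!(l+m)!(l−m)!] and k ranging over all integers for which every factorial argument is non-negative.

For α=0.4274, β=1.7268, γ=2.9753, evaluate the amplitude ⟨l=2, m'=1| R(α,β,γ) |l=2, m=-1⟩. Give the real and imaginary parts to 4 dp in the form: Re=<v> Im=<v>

Re=-0.3300 Im=0.2227

Split into d^2_{1,-1}(β=1.7268) × two z-phases.
Half-angle: c=0.649857, s=0.760056. N=√(6·1·1·6)=6.000000
k∈{0,1} keeps every argument non-negative
  k=0: (−1)^2·6.0000/(2)·0.6499^2·0.7601^2 = +0.731895
  k=1: (−1)^3·6.0000/(6)·0.6499^0·0.7601^4 = -0.333721
d^2_{1,-1}(1.7268) = +0.731895 -0.333721 = +0.398174
D = (+0.910047-0.414506i)·(+0.398174)·(-0.986205+0.165527i) = -0.330039+0.222749i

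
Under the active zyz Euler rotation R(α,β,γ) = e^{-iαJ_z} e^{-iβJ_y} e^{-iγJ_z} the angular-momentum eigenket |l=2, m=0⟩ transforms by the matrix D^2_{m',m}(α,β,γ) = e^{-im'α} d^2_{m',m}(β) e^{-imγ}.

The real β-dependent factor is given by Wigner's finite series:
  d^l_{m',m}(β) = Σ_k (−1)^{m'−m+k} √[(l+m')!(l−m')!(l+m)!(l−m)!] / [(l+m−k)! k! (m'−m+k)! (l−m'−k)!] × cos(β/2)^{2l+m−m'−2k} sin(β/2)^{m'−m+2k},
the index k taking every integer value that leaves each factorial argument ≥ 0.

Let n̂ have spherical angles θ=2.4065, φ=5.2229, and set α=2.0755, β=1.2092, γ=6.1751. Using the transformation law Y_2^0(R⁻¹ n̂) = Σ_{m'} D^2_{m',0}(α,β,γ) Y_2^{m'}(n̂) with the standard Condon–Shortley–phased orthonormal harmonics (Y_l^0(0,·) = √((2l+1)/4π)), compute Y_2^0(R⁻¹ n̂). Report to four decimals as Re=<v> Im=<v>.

Re=0.4336 Im=0.0000

Need the full column D^2_{m',0} for m'=−2..2 at α=2.0755, β=1.2092, γ=6.1751.
cos(β/2)=0.822730, sin(β/2)=0.568433
d^2_{-2,0}: single k=2 term ⇒ +0.535733;  D = -0.285204-0.453507i
d^2_{-1,0}: k∈[1..2] ⇒ +0.775401 -0.370144 = +0.405257;  D = -0.195961+0.354728i
d^2_{0,0}: k∈[0..2] ⇒ +0.458172 -0.874848 +0.104404 = -0.312273;  D = -0.312273+0.000000i
d^2_{1,0}: k∈[0..1] ⇒ -0.775401 +0.370144 = -0.405257;  D = +0.195961+0.354728i
d^2_{2,0}: single k=0 term ⇒ +0.535733;  D = -0.285204+0.453507i
Y_2^{m'}(θ=2.4065,φ=5.2229) and Σ D·Y over m':
  (-0.2852-0.4535i)·(-0.0908+0.1481i)  (-0.1960+0.3547i)·(-0.1878-0.3353i)  (-0.3123+0.0000i)·(+0.2052+0.0000i)  (+0.1960+0.3547i)·(+0.1878-0.3353i)  (-0.2852+0.4535i)·(-0.0908-0.1481i)
Y_2^0(R⁻¹ n̂) = +0.433551+0.000000i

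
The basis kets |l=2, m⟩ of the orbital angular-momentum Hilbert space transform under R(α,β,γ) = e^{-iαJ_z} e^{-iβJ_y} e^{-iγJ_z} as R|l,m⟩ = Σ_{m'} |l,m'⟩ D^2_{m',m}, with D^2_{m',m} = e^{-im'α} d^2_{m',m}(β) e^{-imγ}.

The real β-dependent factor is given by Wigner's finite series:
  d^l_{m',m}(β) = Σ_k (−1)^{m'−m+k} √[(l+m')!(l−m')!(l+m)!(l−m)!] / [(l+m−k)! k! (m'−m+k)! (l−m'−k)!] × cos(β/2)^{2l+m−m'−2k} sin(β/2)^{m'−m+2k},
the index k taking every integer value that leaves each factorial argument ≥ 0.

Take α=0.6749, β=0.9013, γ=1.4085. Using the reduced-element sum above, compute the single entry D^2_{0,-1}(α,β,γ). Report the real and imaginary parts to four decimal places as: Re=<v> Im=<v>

Split into d^2_{0,-1}(β=0.9013) × two z-phases.
With c≡cos(β/2)=0.900164 and s≡sin(β/2)=0.435551, N=[2·2·1·6]^{1/2}=4.898979
k: max(0,(-1)−(0))=0 … min(2+(-1),2−(0))=1
  k=0: (−1)^1·4.8990/(2)·0.9002^3·0.4356^1 = -0.778179
  k=1: (−1)^2·4.8990/(2)·0.9002^1·0.4356^3 = +0.182185
d^2_{0,-1}(0.9013) = -0.778179 +0.182185 = -0.595994
D = (+1.000000+0.000000i)·(-0.595994)·(+0.161585+0.986859i) = -0.096304-0.588162i

Re=-0.0963 Im=-0.5882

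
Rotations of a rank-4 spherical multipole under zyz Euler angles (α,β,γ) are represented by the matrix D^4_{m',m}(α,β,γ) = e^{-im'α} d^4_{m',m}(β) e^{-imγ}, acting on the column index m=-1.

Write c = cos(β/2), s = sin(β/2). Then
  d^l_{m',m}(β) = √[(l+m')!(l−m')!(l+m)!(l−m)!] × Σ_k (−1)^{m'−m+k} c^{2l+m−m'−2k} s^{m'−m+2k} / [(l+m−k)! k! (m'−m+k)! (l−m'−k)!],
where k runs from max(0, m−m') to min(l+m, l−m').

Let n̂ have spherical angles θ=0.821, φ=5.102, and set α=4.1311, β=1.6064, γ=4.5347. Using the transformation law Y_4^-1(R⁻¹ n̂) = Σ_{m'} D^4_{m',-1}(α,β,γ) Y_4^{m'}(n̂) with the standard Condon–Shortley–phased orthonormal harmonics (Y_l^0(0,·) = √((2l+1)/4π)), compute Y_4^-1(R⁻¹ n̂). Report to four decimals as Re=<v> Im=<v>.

Need the full column D^4_{m',-1} for m'=−4..4 at α=4.1311, β=1.6064, γ=4.5347.
cos(β/2)=0.694408, sin(β/2)=0.719582
d^4_{-4,-1}: single k=3 term ⇒ +0.450202;  D = -0.268406+0.361441i
d^4_{-3,-1}: k∈[2..3] ⇒ +0.460805 -0.824703 = -0.363898;  D = +0.125039+0.341741i
d^4_{-2,-1}: k∈[1..3] ⇒ +0.237694 -1.276202 +0.913607 = -0.124901;  D = -0.121596-0.028539i
d^4_{-1,-1}: k∈[0..3] ⇒ +0.054065 -0.870840 +1.870251 -0.669438 = +0.384038;  D = -0.278635+0.264288i
d^4_{0,-1}: k∈[0..3] ⇒ -0.250551 +1.614281 -1.733448 +0.310235 = -0.059482;  D = +0.010514+0.058546i
d^4_{1,-1}: k∈[0..3] ⇒ +0.580560 -1.870251 +1.004157 -0.071886 = -0.357420;  D = -0.328703-0.140370i
d^4_{2,-1}: k∈[0..2] ⇒ -0.850801 +1.370411 -0.294315 = +0.225295;  D = -0.187718+0.124578i
d^4_{3,-1}: k∈[0..1] ⇒ +0.824703 -0.531350 = +0.293354;  D = -0.001355-0.293350i
d^4_{4,-1}: single k=0 term ⇒ -0.483435;  D = -0.405256-0.263586i
Y_4^{m'}(θ=0.821,φ=5.102) and Σ D·Y over m':
  (-0.2684+0.3614i)·(+0.0016-0.1269i)  (+0.1250+0.3417i)·(-0.3077-0.1308i)  (-0.1216-0.0285i)·(-0.2869+0.2834i)  (-0.2786+0.2643i)·(+0.0225+0.0548i)  (+0.0105+0.0585i)·(-0.3579+0.0000i)  (-0.3287-0.1404i)·(-0.0225+0.0548i)  (-0.1877+0.1246i)·(-0.2869-0.2834i)  (-0.0014-0.2934i)·(+0.3077-0.1308i)  (-0.4053-0.2636i)·(+0.0016+0.1269i)
Y_4^-1(R⁻¹ n̂) = +0.168434-0.282743i

Re=0.1684 Im=-0.2827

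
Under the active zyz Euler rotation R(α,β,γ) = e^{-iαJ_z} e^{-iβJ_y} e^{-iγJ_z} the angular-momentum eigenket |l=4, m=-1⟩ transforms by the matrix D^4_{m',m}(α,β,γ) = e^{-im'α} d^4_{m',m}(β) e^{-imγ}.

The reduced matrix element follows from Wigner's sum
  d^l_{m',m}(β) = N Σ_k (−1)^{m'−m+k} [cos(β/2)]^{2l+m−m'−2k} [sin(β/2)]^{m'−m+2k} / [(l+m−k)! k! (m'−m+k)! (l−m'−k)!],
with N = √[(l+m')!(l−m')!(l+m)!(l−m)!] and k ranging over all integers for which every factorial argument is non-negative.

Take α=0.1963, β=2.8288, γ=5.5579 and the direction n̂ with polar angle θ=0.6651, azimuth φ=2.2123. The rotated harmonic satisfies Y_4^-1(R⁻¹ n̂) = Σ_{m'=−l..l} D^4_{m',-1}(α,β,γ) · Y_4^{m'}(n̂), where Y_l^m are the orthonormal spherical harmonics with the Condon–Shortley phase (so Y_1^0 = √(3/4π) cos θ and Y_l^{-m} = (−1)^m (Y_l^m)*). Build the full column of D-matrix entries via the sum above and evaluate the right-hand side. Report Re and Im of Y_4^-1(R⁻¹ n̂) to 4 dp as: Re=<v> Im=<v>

Re=0.2595 Im=0.3044

Need the full column D^4_{m',-1} for m'=−4..4 at α=0.1963, β=2.8288, γ=5.5579.
cos(β/2)=0.155760, sin(β/2)=0.987795
d^4_{-4,-1}: single k=3 term ⇒ +0.000661;  D = +0.000660+0.000040i
d^4_{-3,-1}: k∈[2..3] ⇒ +0.000111 -0.007413 = -0.007303;  D = -0.007235+0.000993i
d^4_{-2,-1}: k∈[1..3] ⇒ +0.000009 -0.001874 +0.050259 = +0.048394;  D = +0.045740-0.015805i
d^4_{-1,-1}: k∈[0..3] ⇒ +0.000000 -0.000209 +0.016812 -0.225377 = -0.208774;  D = -0.180239+0.105360i
d^4_{0,-1}: k∈[0..3] ⇒ -0.000010 +0.002371 -0.095360 +0.639201 = +0.546203;  D = +0.408729-0.362323i
d^4_{1,-1}: k∈[0..3] ⇒ +0.000139 -0.016812 +0.338066 -0.906431 = -0.585037;  D = -0.353689+0.466018i
d^4_{2,-1}: k∈[0..2] ⇒ -0.001250 +0.075388 -0.606399 = -0.532261;  D = -0.232909+0.478597i
d^4_{3,-1}: k∈[0..1] ⇒ +0.007413 -0.178888 = -0.171475;  D = -0.043521+0.165860i
d^4_{4,-1}: single k=0 term ⇒ -0.026595;  D = -0.001603+0.026546i
Y_4^{m'}(θ=0.6651,φ=2.2123) and Σ D·Y over m':
  (+0.0007+0.0000i)·(-0.0538-0.0349i)  (-0.0072+0.0010i)·(+0.2172-0.0802i)  (+0.0457-0.0158i)·(-0.1206+0.4073i)  (-0.1802+0.1054i)·(-0.1834-0.2455i)  (+0.4087-0.3623i)·(-0.2282+0.0000i)  (-0.3537+0.4660i)·(+0.1834-0.2455i)  (-0.2329+0.4786i)·(-0.1206-0.4073i)  (-0.0435+0.1659i)·(-0.2172-0.0802i)  (-0.0016+0.0265i)·(-0.0538+0.0349i)
Y_4^-1(R⁻¹ n̂) = +0.259519+0.304384i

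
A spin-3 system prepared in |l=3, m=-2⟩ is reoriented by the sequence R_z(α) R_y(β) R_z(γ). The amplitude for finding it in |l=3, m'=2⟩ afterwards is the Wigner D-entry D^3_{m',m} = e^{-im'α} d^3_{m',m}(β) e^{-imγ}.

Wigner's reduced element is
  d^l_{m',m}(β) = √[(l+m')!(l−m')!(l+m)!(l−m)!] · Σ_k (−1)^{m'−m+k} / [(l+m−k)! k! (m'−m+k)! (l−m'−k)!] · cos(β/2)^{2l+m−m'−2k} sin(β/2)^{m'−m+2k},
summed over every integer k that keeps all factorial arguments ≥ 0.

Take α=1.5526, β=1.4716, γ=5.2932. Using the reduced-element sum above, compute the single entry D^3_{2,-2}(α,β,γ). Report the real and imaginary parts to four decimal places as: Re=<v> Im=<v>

D^3_{2,-2}(1.5526,1.4716,5.2932) = e^{-i·2·1.5526}·d^3_{2,-2}(1.4716)·e^{-i·-2·5.2932}. Compute d first:
c=cos(1.4716/2)=0.741294, s=sin(1.4716/2)=0.671180; N=√[120·1·1·120]=120.000000
k: max(0,(-2)−(2))=0 … min(3+(-2),3−(2))=1
  k=0: (−1)^4·120.0000/(24)·0.7413^2·0.6712^4 = +0.557581
  k=1: (−1)^5·120.0000/(120)·0.7413^0·0.6712^6 = -0.091419
d^3_{2,-2}(1.4716) = +0.557581 -0.091419 = +0.466162
Phases: e^{-i·(2)·1.5526}=-0.999338-0.036385i, e^{-i·(-2)·5.2932}=-0.397852-0.917450i ⇒ D=+0.169780+0.434145i

Re=0.1698 Im=0.4341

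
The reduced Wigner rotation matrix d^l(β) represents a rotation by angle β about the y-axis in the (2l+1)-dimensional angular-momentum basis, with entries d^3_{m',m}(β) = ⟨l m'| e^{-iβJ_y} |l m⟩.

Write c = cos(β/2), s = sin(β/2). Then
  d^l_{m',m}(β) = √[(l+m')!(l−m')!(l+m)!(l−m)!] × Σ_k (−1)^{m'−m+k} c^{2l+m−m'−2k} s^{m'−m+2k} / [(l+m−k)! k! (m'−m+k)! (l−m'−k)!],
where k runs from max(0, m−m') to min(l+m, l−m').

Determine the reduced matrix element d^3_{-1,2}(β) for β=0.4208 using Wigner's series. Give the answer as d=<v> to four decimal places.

d=0.0527

d^3_{-1,2}(β=0.4208) via Wigner's sum:
Half-angle: c=0.977947, s=0.208851. N=√(2·24·120·1)=75.894664
k: max(0,(2)−(-1))=3 … min(3+(2),3−(-1))=4
  k=3: (−1)^0·75.8947/(12)·0.9779^3·0.2089^3 = +0.053887
  k=4: (−1)^1·75.8947/(24)·0.9779^1·0.2089^5 = -0.001229
d^3_{-1,2}(0.4208) = +0.053887 -0.001229 = +0.052658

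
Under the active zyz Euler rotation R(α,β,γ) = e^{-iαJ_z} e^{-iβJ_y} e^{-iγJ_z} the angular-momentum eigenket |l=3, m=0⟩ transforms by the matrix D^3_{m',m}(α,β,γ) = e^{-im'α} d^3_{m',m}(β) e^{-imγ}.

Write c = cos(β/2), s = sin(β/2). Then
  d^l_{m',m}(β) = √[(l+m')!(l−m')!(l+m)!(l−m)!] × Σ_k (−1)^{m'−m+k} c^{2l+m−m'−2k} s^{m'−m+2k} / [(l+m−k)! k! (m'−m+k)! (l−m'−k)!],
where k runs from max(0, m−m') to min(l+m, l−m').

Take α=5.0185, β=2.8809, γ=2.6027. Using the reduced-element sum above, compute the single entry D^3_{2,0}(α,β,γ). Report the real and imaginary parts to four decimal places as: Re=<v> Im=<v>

First d^3_{2,0}(β=2.8809), then the phase factors e^{-i(2)α} and e^{-i(0)γ}:
c=cos(2.8809/2)=0.129978, s=sin(2.8809/2)=0.991517; N=√[120·1·6·6]=65.726707
k: max(0,(0)−(2))=0 … min(3+(0),3−(2))=1
  k=0: (−1)^2·65.7267/(12)·0.1300^4·0.9915^2 = +0.001537
  k=1: (−1)^3·65.7267/(12)·0.1300^2·0.9915^4 = -0.089433
d^3_{2,0}(2.8809) = +0.001537 -0.089433 = -0.087896
Attach z-rotation phases: D = e^{-i(2)(5.0185)}·(-0.087896)·e^{-i(0)(2.6027)} = +0.071932-0.050513i

Re=0.0719 Im=-0.0505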